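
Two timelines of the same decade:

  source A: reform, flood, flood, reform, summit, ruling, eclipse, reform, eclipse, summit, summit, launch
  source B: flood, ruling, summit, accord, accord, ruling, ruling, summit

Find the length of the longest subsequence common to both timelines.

Taking flood [2,1]; then summit [5,3]; then ruling [6,7]; then summit [11,8] gives a common subsequence of length 4. Since dp[12][8] = 4, nothing longer is possible.

4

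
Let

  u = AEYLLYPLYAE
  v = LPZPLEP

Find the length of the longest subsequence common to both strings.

Let dp[i][j] be the LCS length of the first i characters of u and the first j characters of v. dp[i][j] = dp[i-1][j-1]+1 when the i-th and j-th characters match, else max(dp[i-1][j], dp[i][j-1]).
    ·  L  P  Z  P  L  E  P
 ·  0  0  0  0  0  0  0  0
 A  0  0  0  0  0  0  0  0
 E  0  0  0  0  0  0  1  1
 Y  0  0  0  0  0  0  1  1
 L  0  1  1  1  1  1  1  1
 L  0  1  1  1  1  2  2  2
 Y  0  1  1  1  1  2  2  2
 P  0  1  2  2  2  2  2  3
 L  0  1  2  2  2  3  3  3
 Y  0  1  2  2  2  3  3  3
 A  0  1  2  2  2  3  3  3
 E  0  1  2  2  2  3  4  4
dp[11][7] = 4. One LCS (by backtracking along matches): LPLE.

4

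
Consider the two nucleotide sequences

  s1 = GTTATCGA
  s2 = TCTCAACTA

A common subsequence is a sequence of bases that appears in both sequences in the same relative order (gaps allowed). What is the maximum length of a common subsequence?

5

Let dp[i][j] be the LCS length of the first i bases of s1 and the first j bases of s2. dp[i][j] = dp[i-1][j-1]+1 when the i-th and j-th bases match, else max(dp[i-1][j], dp[i][j-1]).
    ·  T  C  T  C  A  A  C  T  A
 ·  0  0  0  0  0  0  0  0  0  0
 G  0  0  0  0  0  0  0  0  0  0
 T  0  1  1  1  1  1  1  1  1  1
 T  0  1  1  2  2  2  2  2  2  2
 A  0  1  1  2  2  3  3  3  3  3
 T  0  1  1  2  2  3  3  3  4  4
 C  0  1  2  2  3  3  3  4  4  4
 G  0  1  2  2  3  3  3  4  4  4
 A  0  1  2  2  3  4  4  4  4  5
dp[8][9] = 5. One LCS (by backtracking along matches): TTATA.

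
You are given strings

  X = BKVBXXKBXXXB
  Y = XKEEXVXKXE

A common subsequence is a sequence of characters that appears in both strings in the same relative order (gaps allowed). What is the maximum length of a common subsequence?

Let dp[i][j] be the LCS length of the first i characters of X and the first j characters of Y. dp[i][j] = dp[i-1][j-1]+1 when the i-th and j-th characters match, else max(dp[i-1][j], dp[i][j-1]).
    ·  X  K  E  E  X  V  X  K  X  E
 ·  0  0  0  0  0  0  0  0  0  0  0
 B  0  0  0  0  0  0  0  0  0  0  0
 K  0  0  1  1  1  1  1  1  1  1  1
 V  0  0  1  1  1  1  2  2  2  2  2
 B  0  0  1  1  1  1  2  2  2  2  2
 X  0  1  1  1  1  2  2  3  3  3  3
 X  0  1  1  1  1  2  2  3  3  4  4
 K  0  1  2  2  2  2  2  3  4  4  4
 B  0  1  2  2  2  2  2  3  4  4  4
 X  0  1  2  2  2  3  3  3  4  5  5
 X  0  1  2  2  2  3  3  4  4  5  5
 X  0  1  2  2  2  3  3  4  4  5  5
 B  0  1  2  2  2  3  3  4  4  5  5
dp[12][10] = 5. One LCS (by backtracking along matches): KVXKX.

5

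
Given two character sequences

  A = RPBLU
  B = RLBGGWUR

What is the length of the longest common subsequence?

3

Let dp[i][j] be the LCS length of the first i characters of A and the first j characters of B. dp[i][j] = dp[i-1][j-1]+1 when the i-th and j-th characters match, else max(dp[i-1][j], dp[i][j-1]).
    ·  R  L  B  G  G  W  U  R
 ·  0  0  0  0  0  0  0  0  0
 R  0  1  1  1  1  1  1  1  1
 P  0  1  1  1  1  1  1  1  1
 B  0  1  1  2  2  2  2  2  2
 L  0  1  2  2  2  2  2  2  2
 U  0  1  2  2  2  2  2  3  3
dp[5][8] = 3. One LCS (by backtracking along matches): RBU.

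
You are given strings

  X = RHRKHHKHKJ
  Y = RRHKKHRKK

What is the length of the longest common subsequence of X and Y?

One common subsequence of length 6: R [1,2] → H [2,3] → K [4,5] → H [5,6] → K [7,8] → K [9,9], and the DP table's final entry dp[10][9] is also 6, so no common subsequence is longer.

6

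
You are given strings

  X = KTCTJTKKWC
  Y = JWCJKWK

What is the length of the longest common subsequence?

4

Match C at X[3]=Y[3], then J at X[5]=Y[4], then K at X[7]=Y[5], then K at X[8]=Y[7] — 4 characters in the same relative order in both. Since dp[10][7] = 4, nothing longer is possible.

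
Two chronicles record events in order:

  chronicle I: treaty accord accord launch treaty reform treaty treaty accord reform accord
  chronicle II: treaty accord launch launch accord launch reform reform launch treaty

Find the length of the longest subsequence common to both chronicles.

6

Pick treaty [1,1], then accord [2,2], then accord [3,5], then launch [4,6], then reform [6,8], then treaty [8,10]; all 6 events appear in both, in order, and the DP table's final entry dp[11][10] is also 6, so no common subsequence is longer.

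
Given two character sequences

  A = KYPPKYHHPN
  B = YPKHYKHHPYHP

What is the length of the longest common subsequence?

7

Taking Y at A[2]=B[1], P at A[4]=B[2], K at A[5]=B[3], Y at A[6]=B[5], H at A[7]=B[8], H at A[8]=B[11], P at A[9]=B[12] gives a common subsequence of length 7. dp[10][12] = 7 confirms this is the maximum.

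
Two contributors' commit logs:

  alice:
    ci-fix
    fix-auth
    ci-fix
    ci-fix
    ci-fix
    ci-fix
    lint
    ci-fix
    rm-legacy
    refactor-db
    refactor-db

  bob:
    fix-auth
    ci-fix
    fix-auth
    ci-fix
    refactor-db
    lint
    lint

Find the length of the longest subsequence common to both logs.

4

One common subsequence of length 4: ci-fix [1,2], then fix-auth [2,3], then ci-fix [3,4], then lint [7,7]. Since dp[11][7] = 4, nothing longer is possible.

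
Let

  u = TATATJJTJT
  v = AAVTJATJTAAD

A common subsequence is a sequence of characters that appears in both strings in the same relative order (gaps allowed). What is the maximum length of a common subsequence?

7

Match A [2,1], then A [4,2], then T [5,4], then J [6,5], then T [8,7], then J [9,8], then T [10,9] — 7 characters in the same relative order in both. Since dp[10][12] = 7, nothing longer is possible.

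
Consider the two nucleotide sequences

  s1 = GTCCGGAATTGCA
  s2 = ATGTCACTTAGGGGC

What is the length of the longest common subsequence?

Match G [1,3] → T [2,4] → C [3,5] → C [4,7] → G [5,12] → G [6,13] → G [11,14] → C [12,15] — 8 bases in the same relative order in both. dp[13][15] = 8 confirms this is the maximum.

8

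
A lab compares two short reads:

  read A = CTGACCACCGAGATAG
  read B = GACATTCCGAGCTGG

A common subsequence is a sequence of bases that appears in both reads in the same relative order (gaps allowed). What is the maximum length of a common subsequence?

11

Pick G (read A #3, read B #1); then A (read A #4, read B #2); then C (read A #6, read B #3); then A (read A #7, read B #4); then C (read A #8, read B #7); then C (read A #9, read B #8); then G (read A #10, read B #9); then A (read A #11, read B #10); then G (read A #12, read B #11); then T (read A #14, read B #13); then G (read A #16, read B #15); all 11 bases appear in both, in order, and the DP table's final entry dp[16][15] is also 11, so no common subsequence is longer.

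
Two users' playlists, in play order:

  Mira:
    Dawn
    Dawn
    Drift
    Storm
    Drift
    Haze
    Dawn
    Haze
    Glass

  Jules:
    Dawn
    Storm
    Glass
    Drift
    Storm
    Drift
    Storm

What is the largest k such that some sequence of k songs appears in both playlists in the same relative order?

4

Taking Dawn at Mira[1]=Jules[1], then Drift at Mira[3]=Jules[4], then Storm at Mira[4]=Jules[5], then Drift at Mira[5]=Jules[6] gives a common subsequence of length 4. dp[9][7] = 4 confirms this is the maximum.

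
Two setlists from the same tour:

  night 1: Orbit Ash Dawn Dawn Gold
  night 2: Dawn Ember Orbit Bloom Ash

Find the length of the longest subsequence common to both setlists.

2

Match Orbit at night 1[1]=night 2[3], Ash at night 1[2]=night 2[5] — 2 songs in the same relative order in both. dp[5][5] = 2 confirms this is the maximum.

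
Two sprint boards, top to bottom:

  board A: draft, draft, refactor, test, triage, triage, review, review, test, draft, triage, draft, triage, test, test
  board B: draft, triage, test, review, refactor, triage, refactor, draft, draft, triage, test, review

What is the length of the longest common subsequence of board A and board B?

Match draft [1,1]; then refactor [3,5]; then triage [5,6]; then draft [10,8]; then draft [12,9]; then triage [13,10]; then test [14,11] — 7 tasks in the same relative order in both. Since dp[15][12] = 7, nothing longer is possible.

7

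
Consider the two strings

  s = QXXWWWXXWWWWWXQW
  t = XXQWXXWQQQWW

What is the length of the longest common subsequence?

Pick X at s[2]=t[1] → X at s[3]=t[2] → W at s[6]=t[4] → X at s[7]=t[5] → X at s[8]=t[6] → W at s[9]=t[7] → W at s[13]=t[11] → W at s[16]=t[12]; all 8 characters appear in both, in order, and the DP table's final entry dp[16][12] is also 8, so no common subsequence is longer.

8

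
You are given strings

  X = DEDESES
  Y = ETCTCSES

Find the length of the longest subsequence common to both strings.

4

Let dp[i][j] be the LCS length of the first i characters of X and the first j characters of Y. dp[i][j] = dp[i-1][j-1]+1 when the i-th and j-th characters match, else max(dp[i-1][j], dp[i][j-1]).
    ·  E  T  C  T  C  S  E  S
 ·  0  0  0  0  0  0  0  0  0
 D  0  0  0  0  0  0  0  0  0
 E  0  1  1  1  1  1  1  1  1
 D  0  1  1  1  1  1  1  1  1
 E  0  1  1  1  1  1  1  2  2
 S  0  1  1  1  1  1  2  2  3
 E  0  1  1  1  1  1  2  3  3
 S  0  1  1  1  1  1  2  3  4
dp[7][8] = 4. One LCS (by backtracking along matches): ESES.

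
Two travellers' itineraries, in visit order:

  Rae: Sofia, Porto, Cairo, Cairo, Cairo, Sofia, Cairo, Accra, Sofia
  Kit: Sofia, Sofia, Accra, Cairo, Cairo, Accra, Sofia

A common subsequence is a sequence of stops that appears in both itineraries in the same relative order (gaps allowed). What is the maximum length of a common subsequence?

5

Taking Sofia (Rae #1, Kit #2); then Cairo (Rae #5, Kit #4); then Cairo (Rae #7, Kit #5); then Accra (Rae #8, Kit #6); then Sofia (Rae #9, Kit #7) gives a common subsequence of length 5. The LCS DP gives dp[9][7] = 5, so this is optimal.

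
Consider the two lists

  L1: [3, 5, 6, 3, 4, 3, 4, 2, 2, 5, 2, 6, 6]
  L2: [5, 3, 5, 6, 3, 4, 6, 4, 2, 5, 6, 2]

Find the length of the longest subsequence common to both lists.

Match 3 (L1 #1, L2 #2) → 5 (L1 #2, L2 #3) → 6 (L1 #3, L2 #4) → 3 (L1 #4, L2 #5) → 4 (L1 #5, L2 #6) → 4 (L1 #7, L2 #8) → 2 (L1 #9, L2 #9) → 5 (L1 #10, L2 #10) → 2 (L1 #11, L2 #12) — 9 values in the same relative order in both. Since dp[13][12] = 9, nothing longer is possible.

9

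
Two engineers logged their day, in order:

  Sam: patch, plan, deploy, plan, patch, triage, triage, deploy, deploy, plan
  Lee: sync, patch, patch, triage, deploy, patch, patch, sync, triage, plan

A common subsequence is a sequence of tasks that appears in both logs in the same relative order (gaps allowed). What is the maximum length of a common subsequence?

One common subsequence of length 5: patch at Sam[1]=Lee[3], deploy at Sam[3]=Lee[5], patch at Sam[5]=Lee[7], triage at Sam[7]=Lee[9], plan at Sam[10]=Lee[10]. Since dp[10][10] = 5, nothing longer is possible.

5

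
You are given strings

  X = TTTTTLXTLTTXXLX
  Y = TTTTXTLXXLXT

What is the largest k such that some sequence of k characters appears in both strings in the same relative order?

11

One common subsequence of length 11: T [2,1] → T [3,2] → T [4,3] → T [5,4] → X [7,5] → T [8,6] → L [9,7] → X [12,8] → X [13,9] → L [14,10] → X [15,11]. The LCS DP gives dp[15][12] = 11, so this is optimal.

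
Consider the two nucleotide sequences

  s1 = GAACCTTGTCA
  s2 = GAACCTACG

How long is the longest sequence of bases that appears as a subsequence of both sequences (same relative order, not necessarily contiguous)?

7

Let dp[i][j] be the LCS length of the first i bases of s1 and the first j bases of s2. dp[i][j] = dp[i-1][j-1]+1 when the i-th and j-th bases match, else max(dp[i-1][j], dp[i][j-1]).
    ·  G  A  A  C  C  T  A  C  G
 ·  0  0  0  0  0  0  0  0  0  0
 G  0  1  1  1  1  1  1  1  1  1
 A  0  1  2  2  2  2  2  2  2  2
 A  0  1  2  3  3  3  3  3  3  3
 C  0  1  2  3  4  4  4  4  4  4
 C  0  1  2  3  4  5  5  5  5  5
 T  0  1  2  3  4  5  6  6  6  6
 T  0  1  2  3  4  5  6  6  6  6
 G  0  1  2  3  4  5  6  6  6  7
 T  0  1  2  3  4  5  6  6  6  7
 C  0  1  2  3  4  5  6  6  7  7
 A  0  1  2  3  4  5  6  7  7  7
dp[11][9] = 7. One LCS (by backtracking along matches): GAACCTG.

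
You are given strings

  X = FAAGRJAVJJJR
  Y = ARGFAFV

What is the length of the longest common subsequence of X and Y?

Pick A [2,1], G [4,3], A [7,5], V [8,7]; all 4 characters appear in both, in order. The LCS DP gives dp[12][7] = 4, so this is optimal.

4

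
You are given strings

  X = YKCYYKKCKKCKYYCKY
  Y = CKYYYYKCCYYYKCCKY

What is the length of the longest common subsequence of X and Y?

Taking Y at X[1]=Y[4]; then Y at X[4]=Y[5]; then Y at X[5]=Y[6]; then K at X[7]=Y[7]; then C at X[8]=Y[8]; then C at X[11]=Y[9]; then Y at X[13]=Y[11]; then Y at X[14]=Y[12]; then C at X[15]=Y[15]; then K at X[16]=Y[16]; then Y at X[17]=Y[17] gives a common subsequence of length 11. The LCS DP gives dp[17][17] = 11, so this is optimal.

11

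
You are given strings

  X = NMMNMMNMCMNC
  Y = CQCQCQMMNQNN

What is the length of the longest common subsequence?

Match M (X #2, Y #7), M (X #3, Y #8), N (X #4, Y #9), N (X #7, Y #11), N (X #11, Y #12) — 5 characters in the same relative order in both. Since dp[12][12] = 5, nothing longer is possible.

5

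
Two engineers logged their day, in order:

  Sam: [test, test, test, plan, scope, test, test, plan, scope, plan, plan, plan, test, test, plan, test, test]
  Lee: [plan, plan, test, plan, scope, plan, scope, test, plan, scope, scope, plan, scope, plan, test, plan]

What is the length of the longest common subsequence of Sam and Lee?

10

One common subsequence of length 10: test at Sam[1]=Lee[3]; then plan at Sam[4]=Lee[6]; then scope at Sam[5]=Lee[7]; then test at Sam[7]=Lee[8]; then plan at Sam[8]=Lee[9]; then scope at Sam[9]=Lee[11]; then plan at Sam[10]=Lee[12]; then plan at Sam[12]=Lee[14]; then test at Sam[14]=Lee[15]; then plan at Sam[15]=Lee[16]. The LCS DP gives dp[17][16] = 10, so this is optimal.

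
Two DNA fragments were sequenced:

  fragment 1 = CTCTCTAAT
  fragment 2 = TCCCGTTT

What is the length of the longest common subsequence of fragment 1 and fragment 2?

5

Taking C [1,3]; then C [3,4]; then T [4,6]; then T [6,7]; then T [9,8] gives a common subsequence of length 5. The LCS DP gives dp[9][8] = 5, so this is optimal.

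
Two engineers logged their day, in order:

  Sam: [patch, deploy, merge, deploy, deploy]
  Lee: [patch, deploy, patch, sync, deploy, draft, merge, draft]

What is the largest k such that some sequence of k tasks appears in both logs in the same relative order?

3

Match patch [1,3], then deploy [2,5], then merge [3,7] — 3 tasks in the same relative order in both. Since dp[5][8] = 3, nothing longer is possible.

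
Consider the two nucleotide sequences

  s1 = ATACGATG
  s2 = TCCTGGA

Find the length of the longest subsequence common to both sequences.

Let dp[i][j] be the LCS length of the first i bases of s1 and the first j bases of s2. dp[i][j] = dp[i-1][j-1]+1 when the i-th and j-th bases match, else max(dp[i-1][j], dp[i][j-1]).
    ·  T  C  C  T  G  G  A
 ·  0  0  0  0  0  0  0  0
 A  0  0  0  0  0  0  0  1
 T  0  1  1  1  1  1  1  1
 A  0  1  1  1  1  1  1  2
 C  0  1  2  2  2  2  2  2
 G  0  1  2  2  2  3  3  3
 A  0  1  2  2  2  3  3  4
 T  0  1  2  2  3  3  3  4
 G  0  1  2  2  3  4  4  4
dp[8][7] = 4. One LCS (by backtracking along matches): TCGA.

4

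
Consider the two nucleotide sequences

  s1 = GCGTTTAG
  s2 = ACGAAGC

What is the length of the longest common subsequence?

4

Let dp[i][j] be the LCS length of the first i bases of s1 and the first j bases of s2. dp[i][j] = dp[i-1][j-1]+1 when the i-th and j-th bases match, else max(dp[i-1][j], dp[i][j-1]).
    ·  A  C  G  A  A  G  C
 ·  0  0  0  0  0  0  0  0
 G  0  0  0  1  1  1  1  1
 C  0  0  1  1  1  1  1  2
 G  0  0  1  2  2  2  2  2
 T  0  0  1  2  2  2  2  2
 T  0  0  1  2  2  2  2  2
 T  0  0  1  2  2  2  2  2
 A  0  1  1  2  3  3  3  3
 G  0  1  1  2  3  3  4  4
dp[8][7] = 4. One LCS (by backtracking along matches): CGAG.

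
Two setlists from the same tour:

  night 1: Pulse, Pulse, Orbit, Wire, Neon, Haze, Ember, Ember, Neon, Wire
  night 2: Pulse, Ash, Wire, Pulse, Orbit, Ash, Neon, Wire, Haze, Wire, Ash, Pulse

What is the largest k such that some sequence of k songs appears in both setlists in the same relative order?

6

One common subsequence of length 6: Pulse (night 1 #1, night 2 #1); then Pulse (night 1 #2, night 2 #4); then Orbit (night 1 #3, night 2 #5); then Wire (night 1 #4, night 2 #8); then Haze (night 1 #6, night 2 #9); then Wire (night 1 #10, night 2 #10), and the DP table's final entry dp[10][12] is also 6, so no common subsequence is longer.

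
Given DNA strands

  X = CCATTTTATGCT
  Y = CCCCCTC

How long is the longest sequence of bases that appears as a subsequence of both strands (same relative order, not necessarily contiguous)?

4

Match C at X[1]=Y[4], C at X[2]=Y[5], T at X[9]=Y[6], C at X[11]=Y[7] — 4 bases in the same relative order in both. The LCS DP gives dp[12][7] = 4, so this is optimal.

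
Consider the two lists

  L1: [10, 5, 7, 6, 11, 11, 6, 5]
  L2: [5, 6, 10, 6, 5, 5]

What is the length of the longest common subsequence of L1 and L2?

Pick 5 at L1[2]=L2[1], 6 at L1[4]=L2[2], 6 at L1[7]=L2[4], 5 at L1[8]=L2[6]; all 4 values appear in both, in order. Since dp[8][6] = 4, nothing longer is possible.

4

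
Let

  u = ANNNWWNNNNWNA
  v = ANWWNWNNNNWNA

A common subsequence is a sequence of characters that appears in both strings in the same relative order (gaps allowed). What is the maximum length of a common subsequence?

11

Match A at u[1]=v[1] → N at u[2]=v[2] → N at u[4]=v[5] → W at u[6]=v[6] → N at u[7]=v[7] → N at u[8]=v[8] → N at u[9]=v[9] → N at u[10]=v[10] → W at u[11]=v[11] → N at u[12]=v[12] → A at u[13]=v[13] — 11 characters in the same relative order in both, and the DP table's final entry dp[13][13] is also 11, so no common subsequence is longer.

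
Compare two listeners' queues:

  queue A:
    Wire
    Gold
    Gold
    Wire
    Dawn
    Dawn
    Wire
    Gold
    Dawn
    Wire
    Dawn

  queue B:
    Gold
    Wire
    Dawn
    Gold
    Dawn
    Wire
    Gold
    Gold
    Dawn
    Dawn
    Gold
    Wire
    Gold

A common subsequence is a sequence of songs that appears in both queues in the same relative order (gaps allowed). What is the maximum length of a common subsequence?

8

One common subsequence of length 8: Gold at queue A[3]=queue B[1], then Wire at queue A[4]=queue B[2], then Dawn at queue A[5]=queue B[3], then Dawn at queue A[6]=queue B[5], then Wire at queue A[7]=queue B[6], then Gold at queue A[8]=queue B[8], then Dawn at queue A[9]=queue B[10], then Wire at queue A[10]=queue B[12]. dp[11][13] = 8 confirms this is the maximum.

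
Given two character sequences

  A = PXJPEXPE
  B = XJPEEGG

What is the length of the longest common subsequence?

5

Let dp[i][j] be the LCS length of the first i characters of A and the first j characters of B. dp[i][j] = dp[i-1][j-1]+1 when the i-th and j-th characters match, else max(dp[i-1][j], dp[i][j-1]).
    ·  X  J  P  E  E  G  G
 ·  0  0  0  0  0  0  0  0
 P  0  0  0  1  1  1  1  1
 X  0  1  1  1  1  1  1  1
 J  0  1  2  2  2  2  2  2
 P  0  1  2  3  3  3  3  3
 E  0  1  2  3  4  4  4  4
 X  0  1  2  3  4  4  4  4
 P  0  1  2  3  4  4  4  4
 E  0  1  2  3  4  5  5  5
dp[8][7] = 5. One LCS (by backtracking along matches): XJPEE.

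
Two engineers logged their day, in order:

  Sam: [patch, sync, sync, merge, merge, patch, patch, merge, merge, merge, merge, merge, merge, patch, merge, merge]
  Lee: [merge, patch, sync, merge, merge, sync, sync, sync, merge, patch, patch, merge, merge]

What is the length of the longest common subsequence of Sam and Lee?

Pick patch (Sam #1, Lee #2), sync (Sam #2, Lee #7), sync (Sam #3, Lee #8), merge (Sam #5, Lee #9), patch (Sam #7, Lee #10), patch (Sam #14, Lee #11), merge (Sam #15, Lee #12), merge (Sam #16, Lee #13); all 8 tasks appear in both, in order. dp[16][13] = 8 confirms this is the maximum.

8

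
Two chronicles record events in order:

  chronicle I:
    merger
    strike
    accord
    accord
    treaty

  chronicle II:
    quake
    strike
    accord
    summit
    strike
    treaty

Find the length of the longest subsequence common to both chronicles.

3

One common subsequence of length 3: strike (chronicle I #2, chronicle II #2); then accord (chronicle I #3, chronicle II #3); then treaty (chronicle I #5, chronicle II #6), and the DP table's final entry dp[5][6] is also 3, so no common subsequence is longer.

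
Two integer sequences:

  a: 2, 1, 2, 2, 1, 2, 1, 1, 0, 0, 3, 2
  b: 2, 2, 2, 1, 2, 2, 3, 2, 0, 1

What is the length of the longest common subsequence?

7

One common subsequence of length 7: 2 (a #1, b #1), then 2 (a #3, b #2), then 2 (a #4, b #3), then 1 (a #5, b #4), then 2 (a #6, b #6), then 3 (a #11, b #7), then 2 (a #12, b #8). Since dp[12][10] = 7, nothing longer is possible.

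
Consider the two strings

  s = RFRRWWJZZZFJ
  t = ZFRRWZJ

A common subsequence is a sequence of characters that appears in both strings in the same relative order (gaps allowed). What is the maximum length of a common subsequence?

Let dp[i][j] be the LCS length of the first i characters of s and the first j characters of t. dp[i][j] = dp[i-1][j-1]+1 when the i-th and j-th characters match, else max(dp[i-1][j], dp[i][j-1]).
    ·  Z  F  R  R  W  Z  J
 ·  0  0  0  0  0  0  0  0
 R  0  0  0  1  1  1  1  1
 F  0  0  1  1  1  1  1  1
 R  0  0  1  2  2  2  2  2
 R  0  0  1  2  3  3  3  3
 W  0  0  1  2  3  4  4  4
 W  0  0  1  2  3  4  4  4
 J  0  0  1  2  3  4  4  5
 Z  0  1  1  2  3  4  5  5
 Z  0  1  1  2  3  4  5  5
 Z  0  1  1  2  3  4  5  5
 F  0  1  2  2  3  4  5  5
 J  0  1  2  2  3  4  5  6
dp[12][7] = 6. One LCS (by backtracking along matches): FRRWZJ.

6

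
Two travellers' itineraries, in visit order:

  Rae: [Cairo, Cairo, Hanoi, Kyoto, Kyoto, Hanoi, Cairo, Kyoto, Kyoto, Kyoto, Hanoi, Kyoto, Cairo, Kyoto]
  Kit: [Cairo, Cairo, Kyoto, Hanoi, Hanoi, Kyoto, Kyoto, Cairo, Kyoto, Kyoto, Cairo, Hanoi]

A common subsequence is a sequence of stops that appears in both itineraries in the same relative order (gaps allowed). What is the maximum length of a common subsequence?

9

Match Cairo [1,1], Cairo [2,2], Hanoi [3,5], Kyoto [4,6], Kyoto [5,7], Cairo [7,8], Kyoto [8,9], Kyoto [9,10], Hanoi [11,12] — 9 stops in the same relative order in both. The LCS DP gives dp[14][12] = 9, so this is optimal.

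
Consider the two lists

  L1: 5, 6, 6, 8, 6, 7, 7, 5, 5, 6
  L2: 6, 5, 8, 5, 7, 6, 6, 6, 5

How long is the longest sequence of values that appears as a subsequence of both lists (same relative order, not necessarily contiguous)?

5

Let dp[i][j] be the LCS length of the first i values of L1 and the first j values of L2. dp[i][j] = dp[i-1][j-1]+1 when the i-th and j-th values match, else max(dp[i-1][j], dp[i][j-1]).
    ·  6  5  8  5  7  6  6  6  5
 ·  0  0  0  0  0  0  0  0  0  0
 5  0  0  1  1  1  1  1  1  1  1
 6  0  1  1  1  1  1  2  2  2  2
 6  0  1  1  1  1  1  2  3  3  3
 8  0  1  1  2  2  2  2  3  3  3
 6  0  1  1  2  2  2  3  3  4  4
 7  0  1  1  2  2  3  3  3  4  4
 7  0  1  1  2  2  3  3  3  4  4
 5  0  1  2  2  3  3  3  3  4  5
 5  0  1  2  2  3  3  3  3  4  5
 6  0  1  2  2  3  3  4  4  4  5
dp[10][9] = 5. One LCS (by backtracking along matches): 5, 6, 6, 6, 5.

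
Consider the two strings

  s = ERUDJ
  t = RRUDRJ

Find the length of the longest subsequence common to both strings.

Pick R (s #2, t #2), then U (s #3, t #3), then D (s #4, t #4), then J (s #5, t #6); all 4 characters appear in both, in order. dp[5][6] = 4 confirms this is the maximum.

4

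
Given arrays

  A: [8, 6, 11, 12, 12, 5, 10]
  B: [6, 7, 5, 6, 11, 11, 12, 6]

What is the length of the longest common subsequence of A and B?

Taking 6 [2,4], then 11 [3,6], then 12 [4,7] gives a common subsequence of length 3. The LCS DP gives dp[7][8] = 3, so this is optimal.

3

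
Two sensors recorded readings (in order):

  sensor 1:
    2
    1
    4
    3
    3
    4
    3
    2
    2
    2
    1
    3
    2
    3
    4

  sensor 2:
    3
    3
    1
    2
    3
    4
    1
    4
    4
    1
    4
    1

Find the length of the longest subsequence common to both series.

6

Taking 2 at sensor 1[1]=sensor 2[4]; then 1 at sensor 1[2]=sensor 2[7]; then 4 at sensor 1[3]=sensor 2[8]; then 4 at sensor 1[6]=sensor 2[9]; then 1 at sensor 1[11]=sensor 2[10]; then 4 at sensor 1[15]=sensor 2[11] gives a common subsequence of length 6, and the DP table's final entry dp[15][12] is also 6, so no common subsequence is longer.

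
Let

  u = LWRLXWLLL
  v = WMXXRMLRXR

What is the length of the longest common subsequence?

4

Pick W (u #2, v #1) → R (u #3, v #5) → L (u #4, v #7) → X (u #5, v #9); all 4 characters appear in both, in order, and the DP table's final entry dp[9][10] is also 4, so no common subsequence is longer.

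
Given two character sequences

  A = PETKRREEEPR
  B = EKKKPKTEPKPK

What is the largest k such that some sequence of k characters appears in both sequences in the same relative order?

4

Let dp[i][j] be the LCS length of the first i characters of A and the first j characters of B. dp[i][j] = dp[i-1][j-1]+1 when the i-th and j-th characters match, else max(dp[i-1][j], dp[i][j-1]).
    ·  E  K  K  K  P  K  T  E  P  K  P  K
 ·  0  0  0  0  0  0  0  0  0  0  0  0  0
 P  0  0  0  0  0  1  1  1  1  1  1  1  1
 E  0  1  1  1  1  1  1  1  2  2  2  2  2
 T  0  1  1  1  1  1  1  2  2  2  2  2  2
 K  0  1  2  2  2  2  2  2  2  2  3  3  3
 R  0  1  2  2  2  2  2  2  2  2  3  3  3
 R  0  1  2  2  2  2  2  2  2  2  3  3  3
 E  0  1  2  2  2  2  2  2  3  3  3  3  3
 E  0  1  2  2  2  2  2  2  3  3  3  3  3
 E  0  1  2  2  2  2  2  2  3  3  3  3  3
 P  0  1  2  2  2  3  3  3  3  4  4  4  4
 R  0  1  2  2  2  3  3  3  3  4  4  4  4
dp[11][12] = 4. One LCS (by backtracking along matches): PEKP.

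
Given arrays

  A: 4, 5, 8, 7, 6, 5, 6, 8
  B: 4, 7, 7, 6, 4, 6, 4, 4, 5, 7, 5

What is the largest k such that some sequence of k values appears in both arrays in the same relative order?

Pick 4 (A #1, B #8), 5 (A #2, B #9), 7 (A #4, B #10), 5 (A #6, B #11); all 4 values appear in both, in order. The LCS DP gives dp[8][11] = 4, so this is optimal.

4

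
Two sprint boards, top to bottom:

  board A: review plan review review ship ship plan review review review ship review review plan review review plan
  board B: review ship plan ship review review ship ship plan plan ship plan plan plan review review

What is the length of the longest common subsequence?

11

Taking review (board A #1, board B #1), plan (board A #2, board B #3), review (board A #3, board B #5), review (board A #4, board B #6), ship (board A #5, board B #7), ship (board A #6, board B #8), plan (board A #7, board B #10), ship (board A #11, board B #11), plan (board A #14, board B #14), review (board A #15, board B #15), review (board A #16, board B #16) gives a common subsequence of length 11. The LCS DP gives dp[17][16] = 11, so this is optimal.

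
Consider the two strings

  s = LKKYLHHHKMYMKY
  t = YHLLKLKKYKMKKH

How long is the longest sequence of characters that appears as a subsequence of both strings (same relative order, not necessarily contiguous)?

Match L [1,6], K [2,7], K [3,8], Y [4,9], K [9,10], M [10,11], K [13,13] — 7 characters in the same relative order in both. The LCS DP gives dp[14][14] = 7, so this is optimal.

7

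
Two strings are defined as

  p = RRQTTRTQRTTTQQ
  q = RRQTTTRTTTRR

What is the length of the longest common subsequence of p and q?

Pick R (p #1, q #1); then R (p #2, q #2); then Q (p #3, q #3); then T (p #4, q #4); then T (p #5, q #5); then T (p #7, q #6); then R (p #9, q #7); then T (p #10, q #8); then T (p #11, q #9); then T (p #12, q #10); all 10 characters appear in both, in order. dp[14][12] = 10 confirms this is the maximum.

10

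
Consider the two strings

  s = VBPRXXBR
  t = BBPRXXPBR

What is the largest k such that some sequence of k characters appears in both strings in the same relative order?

7

Match B at s[2]=t[2]; then P at s[3]=t[3]; then R at s[4]=t[4]; then X at s[5]=t[5]; then X at s[6]=t[6]; then B at s[7]=t[8]; then R at s[8]=t[9] — 7 characters in the same relative order in both. dp[8][9] = 7 confirms this is the maximum.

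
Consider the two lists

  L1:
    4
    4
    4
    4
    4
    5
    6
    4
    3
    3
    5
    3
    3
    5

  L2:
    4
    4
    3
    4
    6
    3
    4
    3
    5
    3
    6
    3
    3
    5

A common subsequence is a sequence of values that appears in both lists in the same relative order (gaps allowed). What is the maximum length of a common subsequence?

10

Match 4 [1,1] → 4 [2,2] → 4 [5,4] → 6 [7,5] → 4 [8,7] → 3 [9,8] → 3 [10,10] → 3 [12,12] → 3 [13,13] → 5 [14,14] — 10 values in the same relative order in both. The LCS DP gives dp[14][14] = 10, so this is optimal.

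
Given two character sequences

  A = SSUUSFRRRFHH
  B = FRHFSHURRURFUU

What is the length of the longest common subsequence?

One common subsequence of length 6: S at A[1]=B[5]; then U at A[4]=B[7]; then R at A[7]=B[8]; then R at A[8]=B[9]; then R at A[9]=B[11]; then F at A[10]=B[12], and the DP table's final entry dp[12][14] is also 6, so no common subsequence is longer.

6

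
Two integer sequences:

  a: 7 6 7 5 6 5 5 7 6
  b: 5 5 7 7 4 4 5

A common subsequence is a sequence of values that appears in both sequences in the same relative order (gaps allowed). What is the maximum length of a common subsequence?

3

Let dp[i][j] be the LCS length of the first i values of a and the first j values of b. dp[i][j] = dp[i-1][j-1]+1 when the i-th and j-th values match, else max(dp[i-1][j], dp[i][j-1]).
    ·  5  5  7  7  4  4  5
 ·  0  0  0  0  0  0  0  0
 7  0  0  0  1  1  1  1  1
 6  0  0  0  1  1  1  1  1
 7  0  0  0  1  2  2  2  2
 5  0  1  1  1  2  2  2  3
 6  0  1  1  1  2  2  2  3
 5  0  1  2  2  2  2  2  3
 5  0  1  2  2  2  2  2  3
 7  0  1  2  3  3  3  3  3
 6  0  1  2  3  3  3  3  3
dp[9][7] = 3. One LCS (by backtracking along matches): 7, 7, 5.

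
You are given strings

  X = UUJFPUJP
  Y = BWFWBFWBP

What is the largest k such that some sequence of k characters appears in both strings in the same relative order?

Let dp[i][j] be the LCS length of the first i characters of X and the first j characters of Y. dp[i][j] = dp[i-1][j-1]+1 when the i-th and j-th characters match, else max(dp[i-1][j], dp[i][j-1]).
    ·  B  W  F  W  B  F  W  B  P
 ·  0  0  0  0  0  0  0  0  0  0
 U  0  0  0  0  0  0  0  0  0  0
 U  0  0  0  0  0  0  0  0  0  0
 J  0  0  0  0  0  0  0  0  0  0
 F  0  0  0  1  1  1  1  1  1  1
 P  0  0  0  1  1  1  1  1  1  2
 U  0  0  0  1  1  1  1  1  1  2
 J  0  0  0  1  1  1  1  1  1  2
 P  0  0  0  1  1  1  1  1  1  2
dp[8][9] = 2. One LCS (by backtracking along matches): FP.

2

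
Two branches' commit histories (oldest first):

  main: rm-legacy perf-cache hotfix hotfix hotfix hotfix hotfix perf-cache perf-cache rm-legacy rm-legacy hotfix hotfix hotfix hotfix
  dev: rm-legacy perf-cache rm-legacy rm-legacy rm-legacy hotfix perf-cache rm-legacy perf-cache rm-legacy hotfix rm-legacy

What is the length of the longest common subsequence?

Taking rm-legacy at main[1]=dev[1]; then perf-cache at main[2]=dev[2]; then hotfix at main[7]=dev[6]; then perf-cache at main[8]=dev[7]; then perf-cache at main[9]=dev[9]; then rm-legacy at main[10]=dev[10]; then rm-legacy at main[11]=dev[12] gives a common subsequence of length 7, and the DP table's final entry dp[15][12] is also 7, so no common subsequence is longer.

7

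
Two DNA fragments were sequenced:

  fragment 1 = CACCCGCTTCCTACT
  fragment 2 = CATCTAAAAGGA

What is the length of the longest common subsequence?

Match C [1,1], then A [2,2], then T [9,3], then C [11,4], then T [12,5], then A [13,12] — 6 bases in the same relative order in both. dp[15][12] = 6 confirms this is the maximum.

6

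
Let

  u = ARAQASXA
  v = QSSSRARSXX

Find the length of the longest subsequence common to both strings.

Match A [1,6]; then R [2,7]; then S [6,8]; then X [7,10] — 4 characters in the same relative order in both. dp[8][10] = 4 confirms this is the maximum.

4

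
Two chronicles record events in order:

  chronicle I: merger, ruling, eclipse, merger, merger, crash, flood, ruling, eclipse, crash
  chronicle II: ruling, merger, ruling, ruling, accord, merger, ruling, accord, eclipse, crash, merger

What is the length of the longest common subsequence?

Taking merger at chronicle I[1]=chronicle II[2]; then ruling at chronicle I[2]=chronicle II[4]; then merger at chronicle I[5]=chronicle II[6]; then ruling at chronicle I[8]=chronicle II[7]; then eclipse at chronicle I[9]=chronicle II[9]; then crash at chronicle I[10]=chronicle II[10] gives a common subsequence of length 6. dp[10][11] = 6 confirms this is the maximum.

6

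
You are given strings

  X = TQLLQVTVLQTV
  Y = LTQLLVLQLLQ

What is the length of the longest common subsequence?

Taking T at X[1]=Y[2] → Q at X[2]=Y[3] → L at X[3]=Y[5] → L at X[4]=Y[7] → Q at X[5]=Y[8] → L at X[9]=Y[10] → Q at X[10]=Y[11] gives a common subsequence of length 7. dp[12][11] = 7 confirms this is the maximum.

7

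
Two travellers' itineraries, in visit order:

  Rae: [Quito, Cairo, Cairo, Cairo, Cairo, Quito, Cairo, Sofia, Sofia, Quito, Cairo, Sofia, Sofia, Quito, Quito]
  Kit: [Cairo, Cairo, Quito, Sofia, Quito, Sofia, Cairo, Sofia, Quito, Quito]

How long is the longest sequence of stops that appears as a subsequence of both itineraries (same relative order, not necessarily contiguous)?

9

One common subsequence of length 9: Cairo at Rae[4]=Kit[1], then Cairo at Rae[5]=Kit[2], then Quito at Rae[6]=Kit[3], then Sofia at Rae[8]=Kit[4], then Sofia at Rae[9]=Kit[6], then Cairo at Rae[11]=Kit[7], then Sofia at Rae[13]=Kit[8], then Quito at Rae[14]=Kit[9], then Quito at Rae[15]=Kit[10]. dp[15][10] = 9 confirms this is the maximum.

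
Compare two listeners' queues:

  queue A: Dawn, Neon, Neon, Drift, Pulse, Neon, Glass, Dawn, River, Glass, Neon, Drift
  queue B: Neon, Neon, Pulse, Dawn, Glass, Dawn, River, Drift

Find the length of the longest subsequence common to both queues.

7

Match Neon at queue A[2]=queue B[1]; then Neon at queue A[3]=queue B[2]; then Pulse at queue A[5]=queue B[3]; then Glass at queue A[7]=queue B[5]; then Dawn at queue A[8]=queue B[6]; then River at queue A[9]=queue B[7]; then Drift at queue A[12]=queue B[8] — 7 songs in the same relative order in both. The LCS DP gives dp[12][8] = 7, so this is optimal.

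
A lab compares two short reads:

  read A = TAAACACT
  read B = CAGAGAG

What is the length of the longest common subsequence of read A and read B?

3

Pick A at read A[2]=read B[2] → A at read A[3]=read B[4] → A at read A[4]=read B[6]; all 3 bases appear in both, in order, and the DP table's final entry dp[8][7] is also 3, so no common subsequence is longer.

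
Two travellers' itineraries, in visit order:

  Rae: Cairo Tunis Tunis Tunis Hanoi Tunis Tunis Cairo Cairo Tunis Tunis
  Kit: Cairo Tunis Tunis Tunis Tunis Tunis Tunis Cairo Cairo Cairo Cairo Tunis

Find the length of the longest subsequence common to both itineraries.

9

Pick Cairo at Rae[1]=Kit[1], then Tunis at Rae[2]=Kit[3], then Tunis at Rae[3]=Kit[4], then Tunis at Rae[4]=Kit[5], then Tunis at Rae[6]=Kit[6], then Tunis at Rae[7]=Kit[7], then Cairo at Rae[8]=Kit[10], then Cairo at Rae[9]=Kit[11], then Tunis at Rae[11]=Kit[12]; all 9 stops appear in both, in order. dp[11][12] = 9 confirms this is the maximum.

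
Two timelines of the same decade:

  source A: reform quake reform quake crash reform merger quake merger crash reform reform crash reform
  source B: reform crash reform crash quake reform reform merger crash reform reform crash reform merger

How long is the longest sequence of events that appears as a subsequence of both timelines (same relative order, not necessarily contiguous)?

One common subsequence of length 10: reform (source A #1, source B #3); then quake (source A #2, source B #5); then reform (source A #3, source B #6); then reform (source A #6, source B #7); then merger (source A #9, source B #8); then crash (source A #10, source B #9); then reform (source A #11, source B #10); then reform (source A #12, source B #11); then crash (source A #13, source B #12); then reform (source A #14, source B #13), and the DP table's final entry dp[14][14] is also 10, so no common subsequence is longer.

10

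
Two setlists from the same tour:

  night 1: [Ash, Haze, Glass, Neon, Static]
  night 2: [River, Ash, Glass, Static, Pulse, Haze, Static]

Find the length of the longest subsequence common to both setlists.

Pick Ash at night 1[1]=night 2[2]; then Haze at night 1[2]=night 2[6]; then Static at night 1[5]=night 2[7]; all 3 songs appear in both, in order, and the DP table's final entry dp[5][7] is also 3, so no common subsequence is longer.

3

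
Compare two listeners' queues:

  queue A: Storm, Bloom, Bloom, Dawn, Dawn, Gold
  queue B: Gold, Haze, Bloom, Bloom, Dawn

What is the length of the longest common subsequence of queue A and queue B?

Match Bloom (queue A #2, queue B #3); then Bloom (queue A #3, queue B #4); then Dawn (queue A #5, queue B #5) — 3 songs in the same relative order in both, and the DP table's final entry dp[6][5] is also 3, so no common subsequence is longer.

3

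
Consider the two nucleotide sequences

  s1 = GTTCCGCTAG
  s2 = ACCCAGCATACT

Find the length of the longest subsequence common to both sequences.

6

Pick C at s1[4]=s2[3], C at s1[5]=s2[4], G at s1[6]=s2[6], C at s1[7]=s2[7], T at s1[8]=s2[9], A at s1[9]=s2[10]; all 6 bases appear in both, in order. dp[10][12] = 6 confirms this is the maximum.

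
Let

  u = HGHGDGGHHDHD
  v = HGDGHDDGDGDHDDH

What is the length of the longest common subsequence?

9

Taking H (u #1, v #1); then G (u #2, v #4); then H (u #3, v #5); then G (u #4, v #8); then D (u #5, v #9); then G (u #6, v #10); then H (u #8, v #12); then D (u #10, v #14); then H (u #11, v #15) gives a common subsequence of length 9. dp[12][15] = 9 confirms this is the maximum.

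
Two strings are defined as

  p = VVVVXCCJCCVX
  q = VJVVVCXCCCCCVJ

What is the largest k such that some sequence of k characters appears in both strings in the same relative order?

Pick V (p #1, q #1), then V (p #2, q #3), then V (p #3, q #4), then V (p #4, q #5), then X (p #5, q #7), then C (p #6, q #9), then C (p #7, q #10), then C (p #9, q #11), then C (p #10, q #12), then V (p #11, q #13); all 10 characters appear in both, in order, and the DP table's final entry dp[12][14] is also 10, so no common subsequence is longer.

10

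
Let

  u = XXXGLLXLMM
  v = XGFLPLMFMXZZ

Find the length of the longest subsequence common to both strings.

Taking X [3,1], G [4,2], L [5,4], L [8,6], M [9,7], M [10,9] gives a common subsequence of length 6. Since dp[10][12] = 6, nothing longer is possible.

6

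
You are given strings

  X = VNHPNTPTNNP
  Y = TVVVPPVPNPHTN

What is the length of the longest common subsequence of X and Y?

6

Let dp[i][j] be the LCS length of the first i characters of X and the first j characters of Y. dp[i][j] = dp[i-1][j-1]+1 when the i-th and j-th characters match, else max(dp[i-1][j], dp[i][j-1]).
    ·  T  V  V  V  P  P  V  P  N  P  H  T  N
 ·  0  0  0  0  0  0  0  0  0  0  0  0  0  0
 V  0  0  1  1  1  1  1  1  1  1  1  1  1  1
 N  0  0  1  1  1  1  1  1  1  2  2  2  2  2
 H  0  0  1  1  1  1  1  1  1  2  2  3  3  3
 P  0  0  1  1  1  2  2  2  2  2  3  3  3  3
 N  0  0  1  1  1  2  2  2  2  3  3  3  3  4
 T  0  1  1  1  1  2  2  2  2  3  3  3  4  4
 P  0  1  1  1  1  2  3  3  3  3  4  4  4  4
 T  0  1  1  1  1  2  3  3  3  3  4  4  5  5
 N  0  1  1  1  1  2  3  3  3  4  4  4  5  6
 N  0  1  1  1  1  2  3  3  3  4  4  4  5  6
 P  0  1  1  1  1  2  3  3  4  4  5  5  5  6
dp[11][13] = 6. One LCS (by backtracking along matches): VPNPTN.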